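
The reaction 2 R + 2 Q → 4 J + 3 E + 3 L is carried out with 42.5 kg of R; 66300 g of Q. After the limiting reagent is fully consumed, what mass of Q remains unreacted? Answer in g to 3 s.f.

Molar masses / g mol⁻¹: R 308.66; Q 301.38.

24800 g

n(R) = 42.50×1000 / 308.66 = 137.7 mol
n(Q) = 66300 / 301.38 = 220.0 mol
n/ν for R = 137.7/2 = 68.85
n/ν for Q = 220.0/2 = 110.0
Smallest n/ν is R → limiting reagent.
Q consumed = (2/2) × 137.7 = 137.7 mol
Q remaining = 220.0 − 137.7 = 82.30 mol
mass = 82.30 × 301.38 = 24800 g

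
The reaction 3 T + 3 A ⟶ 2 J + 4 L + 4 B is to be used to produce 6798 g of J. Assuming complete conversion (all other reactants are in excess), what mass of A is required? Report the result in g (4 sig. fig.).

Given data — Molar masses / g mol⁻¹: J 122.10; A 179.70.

15010 g

n(J) = 6798 / 122.10 = 55.68 mol
n(A) = (3/2) × 55.68 = 83.52 mol
mass = 83.52 × 179.70 = 15010 g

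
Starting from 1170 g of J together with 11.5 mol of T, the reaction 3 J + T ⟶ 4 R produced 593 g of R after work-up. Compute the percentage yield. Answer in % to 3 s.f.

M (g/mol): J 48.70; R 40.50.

n(J) = 1170 / 48.70 = 24.02 mol
n(T) = 11.50 mol
n/ν for J = 24.02/3 = 8.007
n/ν for T = 11.50/1 = 11.50
Smallest n/ν is J → limiting reagent.
theoretical n(R) = (4/3) × 24.02 = 32.03 mol → 1297 g
% yield = 593 / 1297 × 100 = 45.72 %

45.7 %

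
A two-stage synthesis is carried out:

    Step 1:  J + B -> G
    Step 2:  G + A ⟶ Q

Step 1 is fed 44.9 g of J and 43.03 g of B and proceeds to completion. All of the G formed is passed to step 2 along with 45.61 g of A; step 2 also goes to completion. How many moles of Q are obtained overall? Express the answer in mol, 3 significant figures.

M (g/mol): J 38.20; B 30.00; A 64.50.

Step 1:
n(J) = 44.90 / 38.20 = 1.175 mol
n(B) = 43.03 / 30.00 = 1.434 mol
n/ν → J: 1.175, B: 1.434; J is limiting.
n(G) produced = (1/1) × 1.175 = 1.175 mol
Step 2:
n(G) available = 1.175 mol
n(A) = 45.61 / 64.50 = 0.7071 mol
n/ν → G: 1.175, A: 0.7071; A is limiting.
n(Q) = (1/1) × 0.7071 = 0.7071 mol

0.707 mol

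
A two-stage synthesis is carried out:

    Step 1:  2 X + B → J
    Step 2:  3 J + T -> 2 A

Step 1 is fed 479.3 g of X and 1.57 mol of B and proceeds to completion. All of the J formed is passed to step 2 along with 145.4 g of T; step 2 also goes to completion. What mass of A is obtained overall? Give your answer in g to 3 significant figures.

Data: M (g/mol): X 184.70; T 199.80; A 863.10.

Step 1:
n(X) = 479.3 / 184.70 = 2.595 mol
n(B) = 1.570 mol
n/ν → X: 1.298, B: 1.570; X is limiting.
n(J) produced = (1/2) × 2.595 = 1.298 mol
Step 2:
n(J) available = 1.298 mol
n(T) = 145.4 / 199.80 = 0.7277 mol
n/ν → J: 0.4327, T: 0.7277; J is limiting.
n(A) = (2/3) × 1.298 = 0.8653 mol
mass = 0.8653 × 863.10 = 746.8 g

747 g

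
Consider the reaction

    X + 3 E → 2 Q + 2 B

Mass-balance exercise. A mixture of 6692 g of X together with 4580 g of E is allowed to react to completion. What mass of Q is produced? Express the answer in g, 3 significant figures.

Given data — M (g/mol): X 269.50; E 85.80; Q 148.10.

5270 g

n(X) = 6692 / 269.50 = 24.83 mol
n(E) = 4580 / 85.80 = 53.38 mol
n/ν → X: 24.83, E: 17.79; E is limiting.
n(Q) = (2/3) × 53.38 = 35.59 mol
mass = 35.59 × 148.10 = 5271 g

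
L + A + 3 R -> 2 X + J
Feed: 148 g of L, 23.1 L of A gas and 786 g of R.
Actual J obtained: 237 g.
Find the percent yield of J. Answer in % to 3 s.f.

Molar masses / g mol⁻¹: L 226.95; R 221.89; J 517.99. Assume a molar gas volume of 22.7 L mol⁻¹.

70.2 %

n(L) = 148.0 / 226.95 = 0.6521 mol
n(A) = 23.10 / 22.7 = 1.018 mol
n(R) = 786.0 / 221.89 = 3.542 mol
n/ν for L = 0.6521/1 = 0.6521
n/ν for A = 1.018/1 = 1.018
n/ν for R = 3.542/3 = 1.181
Smallest n/ν is L → limiting reagent.
theoretical n(J) = (1/1) × 0.6521 = 0.6521 mol → 337.8 g
% yield = 237 / 337.8 × 100 = 70.16 %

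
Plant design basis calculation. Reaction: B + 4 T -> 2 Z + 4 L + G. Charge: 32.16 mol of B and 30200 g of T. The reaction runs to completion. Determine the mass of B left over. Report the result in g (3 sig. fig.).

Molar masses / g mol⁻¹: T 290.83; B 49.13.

n(B) = 32.16 mol
n(T) = 30200 / 290.83 = 103.8 mol
n/ν for B = 32.16/1 = 32.16
n/ν for T = 103.8/4 = 25.95
Smallest n/ν is T → limiting reagent.
B consumed = (1/4) × 103.8 = 25.95 mol
B remaining = 32.16 − 25.95 = 6.210 mol
mass = 6.210 × 49.13 = 305.1 g

305 g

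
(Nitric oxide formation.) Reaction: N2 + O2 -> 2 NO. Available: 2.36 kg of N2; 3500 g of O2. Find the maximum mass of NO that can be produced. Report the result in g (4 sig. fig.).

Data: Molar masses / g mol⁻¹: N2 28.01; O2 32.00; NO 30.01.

n(N2) = 2.360×1000 / 28.01 = 84.26 mol
n(O2) = 3500 / 32.00 = 109.4 mol
n/ν for N2 = 84.26/1 = 84.26
n/ν for O2 = 109.4/1 = 109.4
Smallest n/ν is N2 → limiting reagent.
n(NO) = (2/1) × 84.26 = 168.5 mol
mass = 168.5 × 30.01 = 5057 g

5057 g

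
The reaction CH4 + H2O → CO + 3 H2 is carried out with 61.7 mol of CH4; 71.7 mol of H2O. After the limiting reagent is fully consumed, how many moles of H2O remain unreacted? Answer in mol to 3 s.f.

n(CH4) = 61.70 mol
n(H2O) = 71.70 mol
n/ν → CH4: 61.70, H2O: 71.70; CH4 is limiting.
H2O consumed = (1/1) × 61.70 = 61.70 mol
H2O remaining = 71.70 − 61.70 = 10.00 mol

10.0 mol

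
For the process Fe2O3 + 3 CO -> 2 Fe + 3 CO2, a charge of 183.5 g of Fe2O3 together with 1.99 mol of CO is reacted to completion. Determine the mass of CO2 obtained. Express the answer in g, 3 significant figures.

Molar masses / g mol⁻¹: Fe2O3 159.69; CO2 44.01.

n(Fe2O3) = 183.5 / 159.69 = 1.149 mol
n(CO) = 1.990 mol
n/ν → Fe2O3: 1.149, CO: 0.6633; CO is limiting.
n(CO2) = (3/3) × 1.990 = 1.990 mol
mass = 1.990 × 44.01 = 87.58 g

87.6 g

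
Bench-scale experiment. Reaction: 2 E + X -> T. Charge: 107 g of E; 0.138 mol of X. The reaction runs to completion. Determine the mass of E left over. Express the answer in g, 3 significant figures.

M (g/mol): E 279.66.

n(E) = 107.0 / 279.66 = 0.3826 mol
n(X) = 0.1380 mol
n/ν for E = 0.3826/2 = 0.1913
n/ν for X = 0.1380/1 = 0.1380
Smallest n/ν is X → limiting reagent.
E consumed = (2/1) × 0.1380 = 0.2760 mol
E remaining = 0.3826 − 0.2760 = 0.1066 mol
mass = 0.1066 × 279.66 = 29.81 g

29.8 g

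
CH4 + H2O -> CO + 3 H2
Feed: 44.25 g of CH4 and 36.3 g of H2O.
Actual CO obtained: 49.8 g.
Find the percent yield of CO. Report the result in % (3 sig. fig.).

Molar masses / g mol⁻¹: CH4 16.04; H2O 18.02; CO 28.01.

n(CH4) = 44.25 / 16.04 = 2.759 mol
n(H2O) = 36.30 / 18.02 = 2.014 mol
n/ν → CH4: 2.759, H2O: 2.014; H2O is limiting.
theoretical n(CO) = (1/1) × 2.014 = 2.014 mol → 56.41 g
% yield = 49.8 / 56.41 × 100 = 88.28 %

88.3 %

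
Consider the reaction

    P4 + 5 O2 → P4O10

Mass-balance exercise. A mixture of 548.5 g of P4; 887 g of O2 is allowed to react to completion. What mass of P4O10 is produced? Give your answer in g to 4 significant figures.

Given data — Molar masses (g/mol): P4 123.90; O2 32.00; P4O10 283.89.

1257 g

n(P4) = 548.5 / 123.90 = 4.427 mol
n(O2) = 887.0 / 32.00 = 27.72 mol
n/ν → P4: 4.427, O2: 5.544; P4 is limiting.
n(P4O10) = (1/1) × 4.427 = 4.427 mol
mass = 4.427 × 283.89 = 1257 g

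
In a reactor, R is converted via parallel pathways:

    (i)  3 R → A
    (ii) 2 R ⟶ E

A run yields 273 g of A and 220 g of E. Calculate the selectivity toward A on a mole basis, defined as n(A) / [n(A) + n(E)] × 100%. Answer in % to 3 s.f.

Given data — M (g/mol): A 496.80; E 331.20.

n(A) = 273 / 496.80 = 0.5495 mol
n(E) = 220 / 331.20 = 0.6643 mol
selectivity = 0.5495/(0.5495+0.6643) × 100 = 45.27 %

45.3 %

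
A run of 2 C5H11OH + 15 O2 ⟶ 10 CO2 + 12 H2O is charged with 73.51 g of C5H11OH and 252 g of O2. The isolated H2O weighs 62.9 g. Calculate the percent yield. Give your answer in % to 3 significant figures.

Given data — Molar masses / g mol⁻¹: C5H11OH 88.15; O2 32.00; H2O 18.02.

69.8 %

n(C5H11OH) = 73.51 / 88.15 = 0.8339 mol
n(O2) = 252.0 / 32.00 = 7.875 mol
n/ν for C5H11OH = 0.8339/2 = 0.4170
n/ν for O2 = 7.875/15 = 0.5250
Smallest n/ν is C5H11OH → limiting reagent.
theoretical n(H2O) = (12/2) × 0.8339 = 5.003 mol → 90.15 g
% yield = 62.9 / 90.15 × 100 = 69.77 %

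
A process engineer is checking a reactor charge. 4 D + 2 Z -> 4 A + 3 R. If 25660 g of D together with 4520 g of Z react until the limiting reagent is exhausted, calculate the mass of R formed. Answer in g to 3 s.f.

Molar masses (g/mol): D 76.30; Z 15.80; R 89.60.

22600 g

n(D) = 25660 / 76.30 = 336.3 mol
n(Z) = 4520 / 15.80 = 286.1 mol
n/ν for D = 336.3/4 = 84.08
n/ν for Z = 286.1/2 = 143.1
Smallest n/ν is D → limiting reagent.
n(R) = (3/4) × 336.3 = 252.2 mol
mass = 252.2 × 89.60 = 22600 g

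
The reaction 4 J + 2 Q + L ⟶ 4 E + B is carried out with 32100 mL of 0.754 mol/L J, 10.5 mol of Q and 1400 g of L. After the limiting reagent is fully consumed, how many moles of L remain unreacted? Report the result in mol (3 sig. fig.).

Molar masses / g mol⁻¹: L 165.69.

n(J) = 0.754 × 32100/1000 = 24.20 mol
n(Q) = 10.50 mol
n(L) = 1400 / 165.69 = 8.450 mol
n/ν → J: 6.050, Q: 5.250, L: 8.450; Q is limiting.
L consumed = (1/2) × 10.50 = 5.250 mol
L remaining = 8.450 − 5.250 = 3.200 mol

3.20 mol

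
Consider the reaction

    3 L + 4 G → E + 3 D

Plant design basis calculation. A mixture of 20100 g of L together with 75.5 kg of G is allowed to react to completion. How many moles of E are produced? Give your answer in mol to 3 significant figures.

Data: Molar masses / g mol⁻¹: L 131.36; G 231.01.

n(L) = 20100 / 131.36 = 153.0 mol
n(G) = 75.50×1000 / 231.01 = 326.8 mol
n/ν for L = 153.0/3 = 51.00
n/ν for G = 326.8/4 = 81.70
Smallest n/ν is L → limiting reagent.
n(E) = (1/3) × 153.0 = 51.00 mol

51.0 mol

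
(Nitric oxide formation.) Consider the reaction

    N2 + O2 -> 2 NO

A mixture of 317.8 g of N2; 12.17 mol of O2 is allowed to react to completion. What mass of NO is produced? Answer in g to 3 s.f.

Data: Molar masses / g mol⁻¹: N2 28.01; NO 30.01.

681 g

n(N2) = 317.8 / 28.01 = 11.35 mol
n(O2) = 12.17 mol
n/ν for N2 = 11.35/1 = 11.35
n/ν for O2 = 12.17/1 = 12.17
Smallest n/ν is N2 → limiting reagent.
n(NO) = (2/1) × 11.35 = 22.70 mol
mass = 22.70 × 30.01 = 681.2 g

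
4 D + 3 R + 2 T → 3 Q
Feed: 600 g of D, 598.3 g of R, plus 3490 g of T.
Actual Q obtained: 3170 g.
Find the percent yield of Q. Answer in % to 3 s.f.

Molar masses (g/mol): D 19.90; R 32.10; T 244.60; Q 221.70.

76.7 %

n(D) = 600.0 / 19.90 = 30.15 mol
n(R) = 598.3 / 32.10 = 18.64 mol
n(T) = 3490 / 244.60 = 14.27 mol
n/ν → D: 7.538, R: 6.213, T: 7.135; R is limiting.
theoretical n(Q) = (3/3) × 18.64 = 18.64 mol → 4132 g
% yield = 3170 / 4132 × 100 = 76.72 %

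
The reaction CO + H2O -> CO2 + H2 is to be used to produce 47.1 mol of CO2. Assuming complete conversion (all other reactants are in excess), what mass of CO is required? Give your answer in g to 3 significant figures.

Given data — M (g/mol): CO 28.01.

1320 g

n(CO2) = 47.10 mol
n(CO) = (1/1) × 47.10 = 47.10 mol
mass = 47.10 × 28.01 = 1319 g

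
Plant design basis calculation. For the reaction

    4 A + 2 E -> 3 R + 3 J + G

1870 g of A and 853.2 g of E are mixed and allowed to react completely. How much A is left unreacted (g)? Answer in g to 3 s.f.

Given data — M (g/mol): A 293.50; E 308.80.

248 g

n(A) = 1870 / 293.50 = 6.371 mol
n(E) = 853.2 / 308.80 = 2.763 mol
n/ν for A = 6.371/4 = 1.593
n/ν for E = 2.763/2 = 1.382
Smallest n/ν is E → limiting reagent.
A consumed = (4/2) × 2.763 = 5.526 mol
A remaining = 6.371 − 5.526 = 0.8450 mol
mass = 0.8450 × 293.50 = 248.0 g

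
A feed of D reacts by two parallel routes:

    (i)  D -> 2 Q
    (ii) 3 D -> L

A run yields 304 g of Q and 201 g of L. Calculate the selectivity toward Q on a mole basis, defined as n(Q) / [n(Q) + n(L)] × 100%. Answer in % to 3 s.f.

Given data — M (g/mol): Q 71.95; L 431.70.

n(Q) = 304 / 71.95 = 4.225 mol
n(L) = 201 / 431.70 = 0.4656 mol
selectivity = 4.225/(4.225+0.4656) × 100 = 90.07 %

90.1 %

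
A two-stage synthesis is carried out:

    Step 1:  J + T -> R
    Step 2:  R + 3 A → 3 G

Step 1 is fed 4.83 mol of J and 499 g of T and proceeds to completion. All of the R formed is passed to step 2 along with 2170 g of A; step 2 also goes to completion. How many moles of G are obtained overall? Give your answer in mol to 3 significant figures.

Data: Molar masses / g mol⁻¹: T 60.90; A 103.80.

14.5 mol

Step 1:
n(J) = 4.830 mol
n(T) = 499.0 / 60.90 = 8.194 mol
n/ν → J: 4.830, T: 8.194; J is limiting.
n(R) produced = (1/1) × 4.830 = 4.830 mol
Step 2:
n(R) available = 4.830 mol
n(A) = 2170 / 103.80 = 20.91 mol
n/ν → R: 4.830, A: 6.970; R is limiting.
n(G) = (3/1) × 4.830 = 14.49 mol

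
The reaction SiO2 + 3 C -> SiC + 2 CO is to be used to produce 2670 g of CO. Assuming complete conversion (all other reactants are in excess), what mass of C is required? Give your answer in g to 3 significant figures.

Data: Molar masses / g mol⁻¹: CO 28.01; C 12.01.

n(CO) = 2670 / 28.01 = 95.32 mol
n(C) = (3/2) × 95.32 = 143.0 mol
mass = 143.0 × 12.01 = 1717 g

1720 g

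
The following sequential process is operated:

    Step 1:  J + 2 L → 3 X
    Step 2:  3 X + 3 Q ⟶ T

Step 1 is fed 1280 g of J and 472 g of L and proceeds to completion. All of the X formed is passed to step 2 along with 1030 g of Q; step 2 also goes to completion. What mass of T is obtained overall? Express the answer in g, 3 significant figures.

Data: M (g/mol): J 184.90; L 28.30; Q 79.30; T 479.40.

2080 g

Step 1:
n(J) = 1280 / 184.90 = 6.923 mol
n(L) = 472.0 / 28.30 = 16.68 mol
n/ν for J = 6.923/1 = 6.923
n/ν for L = 16.68/2 = 8.340
Smallest n/ν is J → limiting reagent.
n(X) produced = (3/1) × 6.923 = 20.77 mol
Step 2:
n(X) available = 20.77 mol
n(Q) = 1030 / 79.30 = 12.99 mol
n/ν for X = 20.77/3 = 6.923
n/ν for Q = 12.99/3 = 4.330
Smallest n/ν is Q → limiting reagent.
n(T) = (1/3) × 12.99 = 4.330 mol
mass = 4.330 × 479.40 = 2076 g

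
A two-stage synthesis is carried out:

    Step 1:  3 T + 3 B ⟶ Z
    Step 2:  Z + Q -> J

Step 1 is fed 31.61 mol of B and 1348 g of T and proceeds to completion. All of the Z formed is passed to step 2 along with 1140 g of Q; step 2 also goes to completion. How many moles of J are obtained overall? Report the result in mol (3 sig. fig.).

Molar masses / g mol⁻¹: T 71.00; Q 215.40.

Step 1:
n(B) = 31.61 mol
n(T) = 1348 / 71.00 = 18.99 mol
n/ν for B = 31.61/3 = 10.54
n/ν for T = 18.99/3 = 6.330
Smallest n/ν is T → limiting reagent.
n(Z) produced = (1/3) × 18.99 = 6.330 mol
Step 2:
n(Z) available = 6.330 mol
n(Q) = 1140 / 215.40 = 5.292 mol
n/ν for Z = 6.330/1 = 6.330
n/ν for Q = 5.292/1 = 5.292
Smallest n/ν is Q → limiting reagent.
n(J) = (1/1) × 5.292 = 5.292 mol

5.29 mol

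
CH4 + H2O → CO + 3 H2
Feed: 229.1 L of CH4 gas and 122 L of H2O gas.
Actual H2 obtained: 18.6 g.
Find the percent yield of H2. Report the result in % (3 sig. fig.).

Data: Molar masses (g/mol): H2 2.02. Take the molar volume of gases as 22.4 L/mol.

n(CH4) = 229.1 / 22.4 = 10.23 mol
n(H2O) = 122.0 / 22.4 = 5.446 mol
n/ν for CH4 = 10.23/1 = 10.23
n/ν for H2O = 5.446/1 = 5.446
Smallest n/ν is H2O → limiting reagent.
theoretical n(H2) = (3/1) × 5.446 = 16.34 mol → 33.01 g
% yield = 18.6 / 33.01 × 100 = 56.35 %

56.4 %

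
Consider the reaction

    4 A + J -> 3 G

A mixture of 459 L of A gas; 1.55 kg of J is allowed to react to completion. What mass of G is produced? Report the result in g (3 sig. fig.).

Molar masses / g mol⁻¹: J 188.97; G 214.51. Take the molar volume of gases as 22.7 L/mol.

n(A) = 459.0 / 22.7 = 20.22 mol
n(J) = 1.550×1000 / 188.97 = 8.202 mol
n/ν → A: 5.055, J: 8.202; A is limiting.
n(G) = (3/4) × 20.22 = 15.17 mol
mass = 15.17 × 214.51 = 3254 g

3250 g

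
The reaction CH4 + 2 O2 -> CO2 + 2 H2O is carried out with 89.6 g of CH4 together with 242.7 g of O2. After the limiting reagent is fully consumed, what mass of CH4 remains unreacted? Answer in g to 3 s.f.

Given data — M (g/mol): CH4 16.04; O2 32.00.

28.8 g

n(CH4) = 89.60 / 16.04 = 5.586 mol
n(O2) = 242.7 / 32.00 = 7.584 mol
n/ν for CH4 = 5.586/1 = 5.586
n/ν for O2 = 7.584/2 = 3.792
Smallest n/ν is O2 → limiting reagent.
CH4 consumed = (1/2) × 7.584 = 3.792 mol
CH4 remaining = 5.586 − 3.792 = 1.794 mol
mass = 1.794 × 16.04 = 28.78 g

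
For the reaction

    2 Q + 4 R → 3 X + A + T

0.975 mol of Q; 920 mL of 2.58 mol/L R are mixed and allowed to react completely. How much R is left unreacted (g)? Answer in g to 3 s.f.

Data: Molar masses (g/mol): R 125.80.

53.3 g

n(Q) = 0.9750 mol
n(R) = 2.58 × 920.0/1000 = 2.374 mol
n/ν for Q = 0.9750/2 = 0.4875
n/ν for R = 2.374/4 = 0.5935
Smallest n/ν is Q → limiting reagent.
R consumed = (4/2) × 0.9750 = 1.950 mol
R remaining = 2.374 − 1.950 = 0.4240 mol
mass = 0.4240 × 125.80 = 53.34 g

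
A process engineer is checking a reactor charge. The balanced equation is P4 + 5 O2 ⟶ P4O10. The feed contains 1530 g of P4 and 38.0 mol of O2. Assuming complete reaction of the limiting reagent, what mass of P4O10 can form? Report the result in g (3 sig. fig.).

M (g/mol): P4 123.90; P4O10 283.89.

n(P4) = 1530 / 123.90 = 12.35 mol
n(O2) = 38.00 mol
n/ν for P4 = 12.35/1 = 12.35
n/ν for O2 = 38.00/5 = 7.600
Smallest n/ν is O2 → limiting reagent.
n(P4O10) = (1/5) × 38.00 = 7.600 mol
mass = 7.600 × 283.89 = 2158 g

2160 g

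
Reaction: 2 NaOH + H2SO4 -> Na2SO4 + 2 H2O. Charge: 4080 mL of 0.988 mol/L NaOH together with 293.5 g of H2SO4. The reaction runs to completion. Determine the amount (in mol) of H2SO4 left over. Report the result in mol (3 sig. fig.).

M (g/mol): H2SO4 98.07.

0.977 mol

n(NaOH) = 0.988 × 4080/1000 = 4.031 mol
n(H2SO4) = 293.5 / 98.07 = 2.993 mol
n/ν for NaOH = 4.031/2 = 2.016
n/ν for H2SO4 = 2.993/1 = 2.993
Smallest n/ν is NaOH → limiting reagent.
H2SO4 consumed = (1/2) × 4.031 = 2.016 mol
H2SO4 remaining = 2.993 − 2.016 = 0.9770 mol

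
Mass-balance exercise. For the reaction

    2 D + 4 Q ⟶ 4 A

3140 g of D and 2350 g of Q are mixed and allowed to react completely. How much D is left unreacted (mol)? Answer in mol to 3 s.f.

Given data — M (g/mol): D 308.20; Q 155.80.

n(D) = 3140 / 308.20 = 10.19 mol
n(Q) = 2350 / 155.80 = 15.08 mol
n/ν for D = 10.19/2 = 5.095
n/ν for Q = 15.08/4 = 3.770
Smallest n/ν is Q → limiting reagent.
D consumed = (2/4) × 15.08 = 7.540 mol
D remaining = 10.19 − 7.540 = 2.650 mol

2.65 mol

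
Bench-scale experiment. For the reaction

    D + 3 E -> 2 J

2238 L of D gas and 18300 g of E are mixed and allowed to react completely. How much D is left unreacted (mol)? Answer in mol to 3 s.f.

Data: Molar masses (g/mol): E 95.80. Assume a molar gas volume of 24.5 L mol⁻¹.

n(D) = 2238 / 24.5 = 91.35 mol
n(E) = 18300 / 95.80 = 191.0 mol
n/ν → D: 91.35, E: 63.67; E is limiting.
D consumed = (1/3) × 191.0 = 63.67 mol
D remaining = 91.35 − 63.67 = 27.68 mol

27.7 mol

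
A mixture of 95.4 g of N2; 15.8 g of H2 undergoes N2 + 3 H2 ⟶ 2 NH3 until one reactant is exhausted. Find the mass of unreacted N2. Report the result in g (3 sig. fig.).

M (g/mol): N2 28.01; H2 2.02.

n(N2) = 95.40 / 28.01 = 3.406 mol
n(H2) = 15.80 / 2.02 = 7.822 mol
n/ν for N2 = 3.406/1 = 3.406
n/ν for H2 = 7.822/3 = 2.607
Smallest n/ν is H2 → limiting reagent.
N2 consumed = (1/3) × 7.822 = 2.607 mol
N2 remaining = 3.406 − 2.607 = 0.7990 mol
mass = 0.7990 × 28.01 = 22.38 g

22.4 g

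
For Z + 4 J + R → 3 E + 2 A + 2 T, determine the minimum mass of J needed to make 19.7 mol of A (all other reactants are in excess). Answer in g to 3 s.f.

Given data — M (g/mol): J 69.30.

n(A) = 19.70 mol
n(J) = (4/2) × 19.70 = 39.40 mol
mass = 39.40 × 69.30 = 2730 g

2730 g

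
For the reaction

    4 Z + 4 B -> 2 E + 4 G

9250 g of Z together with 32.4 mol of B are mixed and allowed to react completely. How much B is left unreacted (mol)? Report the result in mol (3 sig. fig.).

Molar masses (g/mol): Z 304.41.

n(Z) = 9250 / 304.41 = 30.39 mol
n(B) = 32.40 mol
n/ν → Z: 7.598, B: 8.100; Z is limiting.
B consumed = (4/4) × 30.39 = 30.39 mol
B remaining = 32.40 − 30.39 = 2.010 mol

2.01 mol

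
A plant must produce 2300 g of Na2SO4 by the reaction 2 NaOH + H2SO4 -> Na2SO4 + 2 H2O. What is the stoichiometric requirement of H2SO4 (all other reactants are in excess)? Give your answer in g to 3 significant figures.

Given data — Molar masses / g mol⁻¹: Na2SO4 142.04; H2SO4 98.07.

1590 g

n(Na2SO4) = 2300 / 142.04 = 16.19 mol
n(H2SO4) = (1/1) × 16.19 = 16.19 mol
mass = 16.19 × 98.07 = 1588 g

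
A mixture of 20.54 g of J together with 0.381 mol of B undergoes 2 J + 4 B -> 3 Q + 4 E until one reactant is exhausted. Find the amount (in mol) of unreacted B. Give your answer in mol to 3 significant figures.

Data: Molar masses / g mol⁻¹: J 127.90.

n(J) = 20.54 / 127.90 = 0.1606 mol
n(B) = 0.3810 mol
n/ν for J = 0.1606/2 = 0.08030
n/ν for B = 0.3810/4 = 0.09525
Smallest n/ν is J → limiting reagent.
B consumed = (4/2) × 0.1606 = 0.3212 mol
B remaining = 0.3810 − 0.3212 = 0.05980 mol

0.0598 mol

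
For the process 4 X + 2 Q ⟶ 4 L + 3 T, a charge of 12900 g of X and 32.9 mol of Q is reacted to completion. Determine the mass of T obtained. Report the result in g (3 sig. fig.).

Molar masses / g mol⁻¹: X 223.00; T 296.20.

12900 g

n(X) = 12900 / 223.00 = 57.85 mol
n(Q) = 32.90 mol
n/ν for X = 57.85/4 = 14.46
n/ν for Q = 32.90/2 = 16.45
Smallest n/ν is X → limiting reagent.
n(T) = (3/4) × 57.85 = 43.39 mol
mass = 43.39 × 296.20 = 12850 g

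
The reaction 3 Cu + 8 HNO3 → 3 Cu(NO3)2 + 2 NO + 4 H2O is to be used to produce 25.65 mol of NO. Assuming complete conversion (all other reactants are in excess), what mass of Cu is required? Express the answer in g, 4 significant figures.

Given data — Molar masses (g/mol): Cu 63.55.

2445 g

n(NO) = 25.65 mol
n(Cu) = (3/2) × 25.65 = 38.48 mol
mass = 38.48 × 63.55 = 2445 g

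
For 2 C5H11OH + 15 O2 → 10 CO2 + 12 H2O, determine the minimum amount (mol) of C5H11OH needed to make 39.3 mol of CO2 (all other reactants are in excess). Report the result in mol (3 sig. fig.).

n(CO2) = 39.30 mol
n(C5H11OH) = (2/10) × 39.30 = 7.860 mol

7.86 mol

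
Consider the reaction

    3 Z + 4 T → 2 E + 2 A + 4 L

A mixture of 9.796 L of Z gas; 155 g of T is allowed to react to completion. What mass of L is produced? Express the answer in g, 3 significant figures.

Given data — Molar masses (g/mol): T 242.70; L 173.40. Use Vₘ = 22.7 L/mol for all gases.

99.8 g

n(Z) = 9.796 / 22.7 = 0.4315 mol
n(T) = 155.0 / 242.70 = 0.6386 mol
n/ν → Z: 0.1438, T: 0.1597; Z is limiting.
n(L) = (4/3) × 0.4315 = 0.5753 mol
mass = 0.5753 × 173.40 = 99.76 g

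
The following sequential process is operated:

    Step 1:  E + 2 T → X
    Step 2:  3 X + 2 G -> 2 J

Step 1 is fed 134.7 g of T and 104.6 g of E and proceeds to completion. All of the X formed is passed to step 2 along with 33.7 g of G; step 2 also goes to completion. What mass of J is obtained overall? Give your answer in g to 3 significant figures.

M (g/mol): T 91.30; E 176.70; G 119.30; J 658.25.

Step 1:
n(T) = 134.7 / 91.30 = 1.475 mol
n(E) = 104.6 / 176.70 = 0.5920 mol
n/ν for T = 1.475/2 = 0.7375
n/ν for E = 0.5920/1 = 0.5920
Smallest n/ν is E → limiting reagent.
n(X) produced = (1/1) × 0.5920 = 0.5920 mol
Step 2:
n(X) available = 0.5920 mol
n(G) = 33.70 / 119.30 = 0.2825 mol
n/ν for X = 0.5920/3 = 0.1973
n/ν for G = 0.2825/2 = 0.1413
Smallest n/ν is G → limiting reagent.
n(J) = (2/2) × 0.2825 = 0.2825 mol
mass = 0.2825 × 658.25 = 186.0 g

186 g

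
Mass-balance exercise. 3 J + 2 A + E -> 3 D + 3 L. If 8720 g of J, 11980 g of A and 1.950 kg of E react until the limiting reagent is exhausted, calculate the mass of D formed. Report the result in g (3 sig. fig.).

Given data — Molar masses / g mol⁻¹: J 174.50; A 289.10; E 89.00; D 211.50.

n(J) = 8720 / 174.50 = 49.97 mol
n(A) = 11980 / 289.10 = 41.44 mol
n(E) = 1.950×1000 / 89.00 = 21.91 mol
n/ν for J = 49.97/3 = 16.66
n/ν for A = 41.44/2 = 20.72
n/ν for E = 21.91/1 = 21.91
Smallest n/ν is J → limiting reagent.
n(D) = (3/3) × 49.97 = 49.97 mol
mass = 49.97 × 211.50 = 10570 g

10600 g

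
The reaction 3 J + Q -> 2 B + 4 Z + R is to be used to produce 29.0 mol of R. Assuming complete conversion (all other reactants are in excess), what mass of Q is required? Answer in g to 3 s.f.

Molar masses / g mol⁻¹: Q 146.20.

n(R) = 29.00 mol
n(Q) = (1/1) × 29.00 = 29.00 mol
mass = 29.00 × 146.20 = 4240 g

4240 g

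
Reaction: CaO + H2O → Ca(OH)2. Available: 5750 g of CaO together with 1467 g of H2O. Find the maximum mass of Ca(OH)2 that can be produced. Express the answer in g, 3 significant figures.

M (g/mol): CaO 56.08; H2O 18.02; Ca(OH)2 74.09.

6030 g

n(CaO) = 5750 / 56.08 = 102.5 mol
n(H2O) = 1467 / 18.02 = 81.41 mol
n/ν for CaO = 102.5/1 = 102.5
n/ν for H2O = 81.41/1 = 81.41
Smallest n/ν is H2O → limiting reagent.
n(Ca(OH)2) = (1/1) × 81.41 = 81.41 mol
mass = 81.41 × 74.09 = 6032 g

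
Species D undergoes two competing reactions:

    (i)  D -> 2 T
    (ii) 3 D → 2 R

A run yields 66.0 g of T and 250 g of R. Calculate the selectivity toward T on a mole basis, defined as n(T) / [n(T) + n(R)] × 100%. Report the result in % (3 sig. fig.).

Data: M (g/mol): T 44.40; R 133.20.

n(T) = 66.0 / 44.40 = 1.486 mol
n(R) = 250 / 133.20 = 1.877 mol
selectivity = 1.486/(1.486+1.877) × 100 = 44.19 %

44.2 %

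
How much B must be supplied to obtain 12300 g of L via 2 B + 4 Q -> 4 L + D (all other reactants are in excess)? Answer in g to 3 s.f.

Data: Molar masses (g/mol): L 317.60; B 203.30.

n(L) = 12300 / 317.60 = 38.73 mol
n(B) = (2/4) × 38.73 = 19.37 mol
mass = 19.37 × 203.30 = 3938 g

3940 g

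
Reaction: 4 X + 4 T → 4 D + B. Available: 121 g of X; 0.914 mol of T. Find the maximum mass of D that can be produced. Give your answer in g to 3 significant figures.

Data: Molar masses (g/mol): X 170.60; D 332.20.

n(X) = 121.0 / 170.60 = 0.7093 mol
n(T) = 0.9140 mol
n/ν → X: 0.1773, T: 0.2285; X is limiting.
n(D) = (4/4) × 0.7093 = 0.7093 mol
mass = 0.7093 × 332.20 = 235.6 g

236 g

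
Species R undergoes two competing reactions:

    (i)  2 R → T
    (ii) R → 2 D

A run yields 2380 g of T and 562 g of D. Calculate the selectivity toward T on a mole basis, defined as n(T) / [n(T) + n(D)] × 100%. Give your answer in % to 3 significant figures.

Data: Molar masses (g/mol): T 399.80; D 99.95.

n(T) = 2380 / 399.80 = 5.953 mol
n(D) = 562 / 99.95 = 5.623 mol
selectivity = 5.953/(5.953+5.623) × 100 = 51.43 %

51.4 %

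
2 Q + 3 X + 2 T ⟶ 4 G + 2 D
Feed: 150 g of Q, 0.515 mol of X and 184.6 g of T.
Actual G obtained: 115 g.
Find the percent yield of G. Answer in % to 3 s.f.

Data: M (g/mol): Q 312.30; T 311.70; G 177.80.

n(Q) = 150.0 / 312.30 = 0.4803 mol
n(X) = 0.5150 mol
n(T) = 184.6 / 311.70 = 0.5922 mol
n/ν → Q: 0.2402, X: 0.1717, T: 0.2961; X is limiting.
theoretical n(G) = (4/3) × 0.5150 = 0.6867 mol → 122.1 g
% yield = 115 / 122.1 × 100 = 94.19 %

94.2 %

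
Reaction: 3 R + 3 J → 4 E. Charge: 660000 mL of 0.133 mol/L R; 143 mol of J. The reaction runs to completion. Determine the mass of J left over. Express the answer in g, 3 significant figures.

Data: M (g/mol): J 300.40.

16600 g

n(R) = 0.133 × 660000/1000 = 87.78 mol
n(J) = 143.0 mol
n/ν for R = 87.78/3 = 29.26
n/ν for J = 143.0/3 = 47.67
Smallest n/ν is R → limiting reagent.
J consumed = (3/3) × 87.78 = 87.78 mol
J remaining = 143.0 − 87.78 = 55.22 mol
mass = 55.22 × 300.40 = 16590 g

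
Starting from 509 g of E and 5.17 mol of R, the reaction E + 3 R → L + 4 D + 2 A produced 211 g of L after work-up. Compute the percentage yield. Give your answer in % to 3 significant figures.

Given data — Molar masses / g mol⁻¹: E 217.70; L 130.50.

n(E) = 509.0 / 217.70 = 2.338 mol
n(R) = 5.170 mol
n/ν → E: 2.338, R: 1.723; R is limiting.
theoretical n(L) = (1/3) × 5.170 = 1.723 mol → 224.9 g
% yield = 211 / 224.9 × 100 = 93.82 %

93.8 %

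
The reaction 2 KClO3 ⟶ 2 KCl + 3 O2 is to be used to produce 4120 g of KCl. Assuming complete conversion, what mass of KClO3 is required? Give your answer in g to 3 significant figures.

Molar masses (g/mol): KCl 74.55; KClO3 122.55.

n(KCl) = 4120 / 74.55 = 55.26 mol
n(KClO3) = (2/2) × 55.26 = 55.26 mol
mass = 55.26 × 122.55 = 6772 g

6770 g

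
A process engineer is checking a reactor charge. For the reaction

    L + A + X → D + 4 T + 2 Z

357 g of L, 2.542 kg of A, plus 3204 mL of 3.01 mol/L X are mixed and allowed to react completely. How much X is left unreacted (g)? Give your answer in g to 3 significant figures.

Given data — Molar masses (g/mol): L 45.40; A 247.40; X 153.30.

273 g

n(L) = 357.0 / 45.40 = 7.863 mol
n(A) = 2.542×1000 / 247.40 = 10.27 mol
n(X) = 3.01 × 3204/1000 = 9.644 mol
n/ν → L: 7.863, A: 10.27, X: 9.644; L is limiting.
X consumed = (1/1) × 7.863 = 7.863 mol
X remaining = 9.644 − 7.863 = 1.781 mol
mass = 1.781 × 153.30 = 273.0 g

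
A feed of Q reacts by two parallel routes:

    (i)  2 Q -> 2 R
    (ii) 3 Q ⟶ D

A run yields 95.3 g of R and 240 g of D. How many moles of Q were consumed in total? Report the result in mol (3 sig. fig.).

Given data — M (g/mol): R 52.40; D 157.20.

n(R) = 95.3 / 52.40 = 1.819 mol
n(D) = 240 / 157.20 = 1.527 mol
n(Q) via (i) = (2/2)×1.819 = 1.819 mol
n(Q) via (ii) = (3/1)×1.527 = 4.581 mol
total n(Q) = 1.819 + 4.581 = 6.400 mol

6.40 mol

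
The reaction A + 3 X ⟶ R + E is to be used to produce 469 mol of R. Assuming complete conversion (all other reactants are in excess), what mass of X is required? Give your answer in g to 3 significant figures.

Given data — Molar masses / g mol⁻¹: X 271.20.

382000 g

n(R) = 469.0 mol
n(X) = (3/1) × 469.0 = 1407 mol
mass = 1407 × 271.20 = 381600 g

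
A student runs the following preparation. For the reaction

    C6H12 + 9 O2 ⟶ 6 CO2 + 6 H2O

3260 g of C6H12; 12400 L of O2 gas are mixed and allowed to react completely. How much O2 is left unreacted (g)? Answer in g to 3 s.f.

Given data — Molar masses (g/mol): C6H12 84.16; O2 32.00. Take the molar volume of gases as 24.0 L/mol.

n(C6H12) = 3260 / 84.16 = 38.74 mol
n(O2) = 12400 / 24.0 = 516.7 mol
n/ν → C6H12: 38.74, O2: 57.41; C6H12 is limiting.
O2 consumed = (9/1) × 38.74 = 348.7 mol
O2 remaining = 516.7 − 348.7 = 168.0 mol
mass = 168.0 × 32.00 = 5376 g

5380 g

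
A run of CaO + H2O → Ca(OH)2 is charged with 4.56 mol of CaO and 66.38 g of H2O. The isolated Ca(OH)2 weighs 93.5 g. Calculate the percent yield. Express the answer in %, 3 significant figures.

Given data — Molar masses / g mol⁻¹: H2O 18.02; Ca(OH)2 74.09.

n(CaO) = 4.560 mol
n(H2O) = 66.38 / 18.02 = 3.684 mol
n/ν for CaO = 4.560/1 = 4.560
n/ν for H2O = 3.684/1 = 3.684
Smallest n/ν is H2O → limiting reagent.
theoretical n(Ca(OH)2) = (1/1) × 3.684 = 3.684 mol → 272.9 g
% yield = 93.5 / 272.9 × 100 = 34.26 %

34.3 %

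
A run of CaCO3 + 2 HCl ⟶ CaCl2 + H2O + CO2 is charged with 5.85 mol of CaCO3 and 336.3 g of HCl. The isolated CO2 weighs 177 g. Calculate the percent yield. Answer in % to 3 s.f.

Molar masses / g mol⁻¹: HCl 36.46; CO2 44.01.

n(CaCO3) = 5.850 mol
n(HCl) = 336.3 / 36.46 = 9.224 mol
n/ν → CaCO3: 5.850, HCl: 4.612; HCl is limiting.
theoretical n(CO2) = (1/2) × 9.224 = 4.612 mol → 203.0 g
% yield = 177 / 203.0 × 100 = 87.19 %

87.2 %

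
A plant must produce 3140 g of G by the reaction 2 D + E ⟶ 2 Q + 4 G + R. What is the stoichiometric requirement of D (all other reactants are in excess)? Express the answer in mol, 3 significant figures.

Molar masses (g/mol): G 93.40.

n(G) = 3140 / 93.40 = 33.62 mol
n(D) = (2/4) × 33.62 = 16.81 mol

16.8 mol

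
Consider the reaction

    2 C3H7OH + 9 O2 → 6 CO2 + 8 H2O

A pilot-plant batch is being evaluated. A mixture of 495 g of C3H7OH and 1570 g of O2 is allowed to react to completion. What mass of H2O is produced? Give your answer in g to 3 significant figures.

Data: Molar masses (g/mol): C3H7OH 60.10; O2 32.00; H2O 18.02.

n(C3H7OH) = 495.0 / 60.10 = 8.236 mol
n(O2) = 1570 / 32.00 = 49.06 mol
n/ν for C3H7OH = 8.236/2 = 4.118
n/ν for O2 = 49.06/9 = 5.451
Smallest n/ν is C3H7OH → limiting reagent.
n(H2O) = (8/2) × 8.236 = 32.94 mol
mass = 32.94 × 18.02 = 593.6 g

594 g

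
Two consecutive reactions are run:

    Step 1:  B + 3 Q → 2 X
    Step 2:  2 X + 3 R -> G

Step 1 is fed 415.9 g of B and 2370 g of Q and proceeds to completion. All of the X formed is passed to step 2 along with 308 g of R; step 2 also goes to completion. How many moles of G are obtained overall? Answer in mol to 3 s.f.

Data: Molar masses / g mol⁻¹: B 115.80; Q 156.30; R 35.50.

Step 1:
n(B) = 415.9 / 115.80 = 3.592 mol
n(Q) = 2370 / 156.30 = 15.16 mol
n/ν for B = 3.592/1 = 3.592
n/ν for Q = 15.16/3 = 5.053
Smallest n/ν is B → limiting reagent.
n(X) produced = (2/1) × 3.592 = 7.184 mol
Step 2:
n(X) available = 7.184 mol
n(R) = 308.0 / 35.50 = 8.676 mol
n/ν for X = 7.184/2 = 3.592
n/ν for R = 8.676/3 = 2.892
Smallest n/ν is R → limiting reagent.
n(G) = (1/3) × 8.676 = 2.892 mol

2.89 mol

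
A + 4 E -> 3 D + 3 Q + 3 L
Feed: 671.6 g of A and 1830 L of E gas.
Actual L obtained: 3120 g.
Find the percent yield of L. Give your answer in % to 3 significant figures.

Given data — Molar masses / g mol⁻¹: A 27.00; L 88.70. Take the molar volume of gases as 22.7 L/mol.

58.2 %

n(A) = 671.6 / 27.00 = 24.87 mol
n(E) = 1830 / 22.7 = 80.62 mol
n/ν → A: 24.87, E: 20.16; E is limiting.
theoretical n(L) = (3/4) × 80.62 = 60.47 mol → 5364 g
% yield = 3120 / 5364 × 100 = 58.17 %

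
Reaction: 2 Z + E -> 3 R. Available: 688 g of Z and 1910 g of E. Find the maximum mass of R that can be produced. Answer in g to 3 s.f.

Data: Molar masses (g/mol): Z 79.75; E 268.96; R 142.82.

n(Z) = 688.0 / 79.75 = 8.627 mol
n(E) = 1910 / 268.96 = 7.101 mol
n/ν → Z: 4.314, E: 7.101; Z is limiting.
n(R) = (3/2) × 8.627 = 12.94 mol
mass = 12.94 × 142.82 = 1848 g

1850 g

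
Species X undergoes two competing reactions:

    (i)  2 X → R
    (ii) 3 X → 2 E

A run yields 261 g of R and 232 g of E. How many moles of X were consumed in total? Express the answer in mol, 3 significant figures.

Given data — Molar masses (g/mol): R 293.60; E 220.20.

n(R) = 261 / 293.60 = 0.8890 mol
n(E) = 232 / 220.20 = 1.054 mol
n(X) via (i) = (2/1)×0.8890 = 1.778 mol
n(X) via (ii) = (3/2)×1.054 = 1.581 mol
total n(X) = 1.778 + 1.581 = 3.359 mol

3.36 mol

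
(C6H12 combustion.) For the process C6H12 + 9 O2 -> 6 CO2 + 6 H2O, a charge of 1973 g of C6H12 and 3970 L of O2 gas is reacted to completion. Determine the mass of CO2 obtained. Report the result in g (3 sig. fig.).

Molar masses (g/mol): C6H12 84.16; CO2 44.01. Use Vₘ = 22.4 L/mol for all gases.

n(C6H12) = 1973 / 84.16 = 23.44 mol
n(O2) = 3970 / 22.4 = 177.2 mol
n/ν → C6H12: 23.44, O2: 19.69; O2 is limiting.
n(CO2) = (6/9) × 177.2 = 118.1 mol
mass = 118.1 × 44.01 = 5198 g

5200 g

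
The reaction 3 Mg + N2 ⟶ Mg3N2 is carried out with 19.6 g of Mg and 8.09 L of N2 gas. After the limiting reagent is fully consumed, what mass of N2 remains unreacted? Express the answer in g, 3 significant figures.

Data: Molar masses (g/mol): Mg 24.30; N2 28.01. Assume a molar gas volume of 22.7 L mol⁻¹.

2.45 g

n(Mg) = 19.60 / 24.30 = 0.8066 mol
n(N2) = 8.090 / 22.7 = 0.3564 mol
n/ν for Mg = 0.8066/3 = 0.2689
n/ν for N2 = 0.3564/1 = 0.3564
Smallest n/ν is Mg → limiting reagent.
N2 consumed = (1/3) × 0.8066 = 0.2689 mol
N2 remaining = 0.3564 − 0.2689 = 0.08750 mol
mass = 0.08750 × 28.01 = 2.451 g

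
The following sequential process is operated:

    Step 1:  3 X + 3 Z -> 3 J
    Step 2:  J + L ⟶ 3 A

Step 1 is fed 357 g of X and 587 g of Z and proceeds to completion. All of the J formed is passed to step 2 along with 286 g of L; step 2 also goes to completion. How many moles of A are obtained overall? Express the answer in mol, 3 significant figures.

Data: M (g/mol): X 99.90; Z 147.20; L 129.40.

6.63 mol

Step 1:
n(X) = 357.0 / 99.90 = 3.574 mol
n(Z) = 587.0 / 147.20 = 3.988 mol
n/ν → X: 1.191, Z: 1.329; X is limiting.
n(J) produced = (3/3) × 3.574 = 3.574 mol
Step 2:
n(J) available = 3.574 mol
n(L) = 286.0 / 129.40 = 2.210 mol
n/ν → J: 3.574, L: 2.210; L is limiting.
n(A) = (3/1) × 2.210 = 6.630 mol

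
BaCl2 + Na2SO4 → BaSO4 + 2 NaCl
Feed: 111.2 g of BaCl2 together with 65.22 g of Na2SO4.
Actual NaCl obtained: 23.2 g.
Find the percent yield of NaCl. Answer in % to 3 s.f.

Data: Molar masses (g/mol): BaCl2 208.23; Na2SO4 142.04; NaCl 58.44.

43.2 %

n(BaCl2) = 111.2 / 208.23 = 0.5340 mol
n(Na2SO4) = 65.22 / 142.04 = 0.4592 mol
n/ν → BaCl2: 0.5340, Na2SO4: 0.4592; Na2SO4 is limiting.
theoretical n(NaCl) = (2/1) × 0.4592 = 0.9184 mol → 53.67 g
% yield = 23.2 / 53.67 × 100 = 43.23 %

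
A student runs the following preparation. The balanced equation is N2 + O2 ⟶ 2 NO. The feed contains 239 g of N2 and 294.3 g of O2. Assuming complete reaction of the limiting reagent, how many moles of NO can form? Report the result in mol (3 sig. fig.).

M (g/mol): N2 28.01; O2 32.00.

n(N2) = 239.0 / 28.01 = 8.533 mol
n(O2) = 294.3 / 32.00 = 9.197 mol
n/ν for N2 = 8.533/1 = 8.533
n/ν for O2 = 9.197/1 = 9.197
Smallest n/ν is N2 → limiting reagent.
n(NO) = (2/1) × 8.533 = 17.07 mol

17.1 mol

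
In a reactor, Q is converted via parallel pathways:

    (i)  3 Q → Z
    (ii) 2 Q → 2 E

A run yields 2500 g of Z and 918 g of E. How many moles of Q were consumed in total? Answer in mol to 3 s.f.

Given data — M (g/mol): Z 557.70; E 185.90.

18.4 mol

n(Z) = 2500 / 557.70 = 4.483 mol
n(E) = 918 / 185.90 = 4.938 mol
n(Q) via (i) = (3/1)×4.483 = 13.45 mol
n(Q) via (ii) = (2/2)×4.938 = 4.938 mol
total n(Q) = 13.45 + 4.938 = 18.39 mol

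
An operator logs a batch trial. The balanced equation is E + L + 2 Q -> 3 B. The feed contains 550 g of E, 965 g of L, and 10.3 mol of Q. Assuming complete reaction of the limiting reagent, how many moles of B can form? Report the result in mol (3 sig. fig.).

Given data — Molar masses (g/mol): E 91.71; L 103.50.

n(E) = 550.0 / 91.71 = 5.997 mol
n(L) = 965.0 / 103.50 = 9.324 mol
n(Q) = 10.30 mol
n/ν for E = 5.997/1 = 5.997
n/ν for L = 9.324/1 = 9.324
n/ν for Q = 10.30/2 = 5.150
Smallest n/ν is Q → limiting reagent.
n(B) = (3/2) × 10.30 = 15.45 mol

15.5 mol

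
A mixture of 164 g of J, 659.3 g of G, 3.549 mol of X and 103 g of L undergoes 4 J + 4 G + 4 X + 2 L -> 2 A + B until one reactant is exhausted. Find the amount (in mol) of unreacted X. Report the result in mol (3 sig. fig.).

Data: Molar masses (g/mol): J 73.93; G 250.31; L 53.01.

n(J) = 164.0 / 73.93 = 2.218 mol
n(G) = 659.3 / 250.31 = 2.634 mol
n(X) = 3.549 mol
n(L) = 103.0 / 53.01 = 1.943 mol
n/ν for J = 2.218/4 = 0.5545
n/ν for G = 2.634/4 = 0.6585
n/ν for X = 3.549/4 = 0.8873
n/ν for L = 1.943/2 = 0.9715
Smallest n/ν is J → limiting reagent.
X consumed = (4/4) × 2.218 = 2.218 mol
X remaining = 3.549 − 2.218 = 1.331 mol

1.33 mol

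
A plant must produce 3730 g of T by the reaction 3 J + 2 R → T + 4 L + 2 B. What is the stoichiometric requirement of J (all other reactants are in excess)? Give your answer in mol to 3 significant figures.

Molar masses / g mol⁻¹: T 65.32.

n(T) = 3730 / 65.32 = 57.10 mol
n(J) = (3/1) × 57.10 = 171.3 mol

171 mol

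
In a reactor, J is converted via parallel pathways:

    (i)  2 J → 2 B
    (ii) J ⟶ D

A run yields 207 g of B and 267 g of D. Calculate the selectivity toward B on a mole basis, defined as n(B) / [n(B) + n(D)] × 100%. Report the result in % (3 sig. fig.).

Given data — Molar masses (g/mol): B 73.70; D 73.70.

43.7 %

n(B) = 207 / 73.70 = 2.809 mol
n(D) = 267 / 73.70 = 3.623 mol
selectivity = 2.809/(2.809+3.623) × 100 = 43.67 %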